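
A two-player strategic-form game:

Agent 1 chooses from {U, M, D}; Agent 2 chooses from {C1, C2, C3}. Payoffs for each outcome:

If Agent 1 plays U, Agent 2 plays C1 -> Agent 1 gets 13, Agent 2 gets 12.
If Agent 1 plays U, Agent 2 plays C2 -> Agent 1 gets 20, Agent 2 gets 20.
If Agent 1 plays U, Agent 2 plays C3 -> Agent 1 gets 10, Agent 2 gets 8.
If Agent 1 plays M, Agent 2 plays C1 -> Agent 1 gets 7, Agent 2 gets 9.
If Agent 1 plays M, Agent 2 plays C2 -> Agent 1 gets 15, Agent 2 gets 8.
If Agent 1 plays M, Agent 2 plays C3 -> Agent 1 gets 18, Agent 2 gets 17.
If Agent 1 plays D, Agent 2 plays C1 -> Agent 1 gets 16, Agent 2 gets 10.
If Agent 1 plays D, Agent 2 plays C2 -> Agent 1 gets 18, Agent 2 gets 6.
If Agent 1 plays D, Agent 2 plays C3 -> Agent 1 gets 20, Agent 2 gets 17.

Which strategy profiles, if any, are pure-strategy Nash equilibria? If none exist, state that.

The pure Nash equilibria are (U, C2), (D, C3).

Agent 1 against C1: payoffs 13, 7, 16 → best response D.
Agent 1 against C2: payoffs 20, 15, 18 → best response U.
Agent 1 against C3: payoffs 10, 18, 20 → best response D.
Agent 2 against U: payoffs 12, 20, 8 → best response C2.
Agent 2 against M: payoffs 9, 8, 17 → best response C3.
Agent 2 against D: payoffs 10, 6, 17 → best response C3.
Mutual best responses: (U, C2); (D, C3).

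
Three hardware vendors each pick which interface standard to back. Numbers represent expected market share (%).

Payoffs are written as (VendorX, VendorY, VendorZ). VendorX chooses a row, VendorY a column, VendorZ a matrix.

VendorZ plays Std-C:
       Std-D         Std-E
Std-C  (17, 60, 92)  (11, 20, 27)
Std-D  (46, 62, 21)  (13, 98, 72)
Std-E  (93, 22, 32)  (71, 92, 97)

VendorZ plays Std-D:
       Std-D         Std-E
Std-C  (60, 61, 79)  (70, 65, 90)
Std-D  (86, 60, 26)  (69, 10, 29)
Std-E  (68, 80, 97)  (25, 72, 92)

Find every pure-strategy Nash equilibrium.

The pure Nash equilibria are (Std-C, Std-E, Std-D) and (Std-D, Std-D, Std-D) and (Std-E, Std-E, Std-C).

VendorX against (Std-D, Std-C): payoffs 17, 46, 93 → best response Std-E.
VendorX against (Std-D, Std-D): payoffs 60, 86, 68 → best response Std-D.
VendorX against (Std-E, Std-C): payoffs 11, 13, 71 → best response Std-E.
VendorX against (Std-E, Std-D): payoffs 70, 69, 25 → best response Std-C.
VendorY against (Std-C, Std-C): payoffs 60, 20 → best response Std-D.
VendorY against (Std-C, Std-D): payoffs 61, 65 → best response Std-E.
VendorY against (Std-D, Std-C): payoffs 62, 98 → best response Std-E.
VendorY against (Std-D, Std-D): payoffs 60, 10 → best response Std-D.
VendorY against (Std-E, Std-C): payoffs 22, 92 → best response Std-E.
VendorY against (Std-E, Std-D): payoffs 80, 72 → best response Std-D.
VendorZ against (Std-C, Std-D): payoffs 92, 79 → best response Std-C.
VendorZ against (Std-C, Std-E): payoffs 27, 90 → best response Std-D.
VendorZ against (Std-D, Std-D): payoffs 21, 26 → best response Std-D.
VendorZ against (Std-D, Std-E): payoffs 72, 29 → best response Std-C.
VendorZ against (Std-E, Std-D): payoffs 32, 97 → best response Std-D.
VendorZ against (Std-E, Std-E): payoffs 97, 92 → best response Std-C.
Mutual best responses: (Std-C, Std-E, Std-D); (Std-D, Std-D, Std-D); (Std-E, Std-E, Std-C).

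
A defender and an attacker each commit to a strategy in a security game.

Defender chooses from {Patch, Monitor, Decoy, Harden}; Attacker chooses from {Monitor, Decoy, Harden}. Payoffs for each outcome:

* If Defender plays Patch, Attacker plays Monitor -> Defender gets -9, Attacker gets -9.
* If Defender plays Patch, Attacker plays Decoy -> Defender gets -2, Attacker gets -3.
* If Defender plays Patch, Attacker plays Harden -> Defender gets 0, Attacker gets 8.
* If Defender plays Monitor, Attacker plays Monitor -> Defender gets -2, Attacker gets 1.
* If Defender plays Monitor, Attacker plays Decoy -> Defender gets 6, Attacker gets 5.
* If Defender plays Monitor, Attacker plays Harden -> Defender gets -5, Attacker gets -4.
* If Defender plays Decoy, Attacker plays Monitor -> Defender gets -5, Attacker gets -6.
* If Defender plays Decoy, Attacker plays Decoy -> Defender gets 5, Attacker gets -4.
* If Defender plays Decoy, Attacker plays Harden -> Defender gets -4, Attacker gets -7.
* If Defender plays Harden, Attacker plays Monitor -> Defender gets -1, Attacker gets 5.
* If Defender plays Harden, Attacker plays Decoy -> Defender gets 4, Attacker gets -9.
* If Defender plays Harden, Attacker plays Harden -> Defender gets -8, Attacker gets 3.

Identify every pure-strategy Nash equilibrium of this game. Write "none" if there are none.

Defender against Monitor: payoffs -9, -2, -5, -1 → best response Harden.
Defender against Decoy: payoffs -2, 6, 5, 4 → best response Monitor.
Defender against Harden: payoffs 0, -5, -4, -8 → best response Patch.
Attacker against Patch: payoffs -9, -3, 8 → best response Harden.
Attacker against Monitor: payoffs 1, 5, -4 → best response Decoy.
Attacker against Decoy: payoffs -6, -4, -7 → best response Decoy.
Attacker against Harden: payoffs 5, -9, 3 → best response Monitor.
Mutual best responses: (Patch, Harden); (Monitor, Decoy); (Harden, Monitor).

(Patch, Harden), (Monitor, Decoy), (Harden, Monitor)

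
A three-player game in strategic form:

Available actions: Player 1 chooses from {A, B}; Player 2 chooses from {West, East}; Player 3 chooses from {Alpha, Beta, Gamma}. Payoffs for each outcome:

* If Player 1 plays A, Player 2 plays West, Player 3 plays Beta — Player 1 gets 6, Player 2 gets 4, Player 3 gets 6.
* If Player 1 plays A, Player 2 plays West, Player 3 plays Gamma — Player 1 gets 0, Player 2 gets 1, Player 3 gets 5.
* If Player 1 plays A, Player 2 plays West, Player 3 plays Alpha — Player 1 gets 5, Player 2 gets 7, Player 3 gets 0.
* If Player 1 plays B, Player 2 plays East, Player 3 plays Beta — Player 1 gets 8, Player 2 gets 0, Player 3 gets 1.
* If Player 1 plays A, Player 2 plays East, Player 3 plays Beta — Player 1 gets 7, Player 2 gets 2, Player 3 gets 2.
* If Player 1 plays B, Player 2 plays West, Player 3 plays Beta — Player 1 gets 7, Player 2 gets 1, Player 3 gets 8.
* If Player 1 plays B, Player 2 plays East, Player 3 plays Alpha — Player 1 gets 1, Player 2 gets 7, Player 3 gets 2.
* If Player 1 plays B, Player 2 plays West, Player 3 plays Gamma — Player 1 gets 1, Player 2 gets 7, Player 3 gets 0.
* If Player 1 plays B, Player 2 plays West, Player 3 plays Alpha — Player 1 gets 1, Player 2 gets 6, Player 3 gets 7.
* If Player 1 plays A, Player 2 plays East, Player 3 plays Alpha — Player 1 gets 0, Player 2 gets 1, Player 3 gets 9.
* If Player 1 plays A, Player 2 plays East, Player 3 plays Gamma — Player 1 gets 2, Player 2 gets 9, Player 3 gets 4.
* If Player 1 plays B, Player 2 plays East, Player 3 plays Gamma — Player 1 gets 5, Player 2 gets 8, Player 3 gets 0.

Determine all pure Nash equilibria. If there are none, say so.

Player 1 against (West, Alpha): payoffs 5, 1 → best response A.
Player 1 against (West, Beta): payoffs 6, 7 → best response B.
Player 1 against (West, Gamma): payoffs 0, 1 → best response B.
Player 1 against (East, Alpha): payoffs 0, 1 → best response B.
Player 1 against (East, Beta): payoffs 7, 8 → best response B.
Player 1 against (East, Gamma): payoffs 2, 5 → best response B.
Player 2 against (A, Alpha): payoffs 7, 1 → best response West.
Player 2 against (A, Beta): payoffs 4, 2 → best response West.
Player 2 against (A, Gamma): payoffs 1, 9 → best response East.
Player 2 against (B, Alpha): payoffs 6, 7 → best response East.
Player 2 against (B, Beta): payoffs 1, 0 → best response West.
Player 2 against (B, Gamma): payoffs 7, 8 → best response East.
Player 3 against (A, West): payoffs 0, 6, 5 → best response Beta.
Player 3 against (A, East): payoffs 9, 2, 4 → best response Alpha.
Player 3 against (B, West): payoffs 7, 8, 0 → best response Beta.
Player 3 against (B, East): payoffs 2, 1, 0 → best response Alpha.
Mutual best responses: (B, West, Beta); (B, East, Alpha).

The pure Nash equilibria are (B, West, Beta) and (B, East, Alpha).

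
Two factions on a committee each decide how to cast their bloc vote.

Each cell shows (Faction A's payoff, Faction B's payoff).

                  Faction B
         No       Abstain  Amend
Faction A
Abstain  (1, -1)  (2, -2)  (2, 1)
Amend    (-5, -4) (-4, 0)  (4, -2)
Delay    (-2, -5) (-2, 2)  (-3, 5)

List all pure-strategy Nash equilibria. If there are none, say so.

There is no pure-strategy Nash equilibrium.

For each strategy profile, look for a profitable unilateral deviation.
(Abstain, No): Faction B can switch to Amend (-1 → 1). Not NE.
(Abstain, Abstain): Faction B can switch to No (-2 → -1). Not NE.
(Abstain, Amend): Faction A can switch to Amend (2 → 4). Not NE.
(Amend, No): Faction A can switch to Abstain (-5 → 1). Not NE.
(Amend, Abstain): Faction A can switch to Abstain (-4 → 2). Not NE.
(Amend, Amend): Faction B can switch to Abstain (-2 → 0). Not NE.
(Delay, No): Faction A can switch to Abstain (-2 → 1). Not NE.
(Delay, Abstain): Faction A can switch to Abstain (-2 → 2). Not NE.
(Delay, Amend): Faction A can switch to Abstain (-3 → 2). Not NE.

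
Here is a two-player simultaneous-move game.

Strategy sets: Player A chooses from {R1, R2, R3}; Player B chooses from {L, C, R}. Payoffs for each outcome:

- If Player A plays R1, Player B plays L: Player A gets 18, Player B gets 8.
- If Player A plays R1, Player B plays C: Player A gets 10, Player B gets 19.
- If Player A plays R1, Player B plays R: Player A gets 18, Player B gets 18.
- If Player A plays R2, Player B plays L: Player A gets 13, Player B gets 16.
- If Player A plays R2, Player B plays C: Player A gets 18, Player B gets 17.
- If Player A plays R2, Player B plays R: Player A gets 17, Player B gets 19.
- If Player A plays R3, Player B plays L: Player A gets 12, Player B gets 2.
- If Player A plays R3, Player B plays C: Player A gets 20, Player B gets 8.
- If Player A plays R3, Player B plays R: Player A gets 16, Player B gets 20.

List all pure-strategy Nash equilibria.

There is no pure-strategy Nash equilibrium.

For each player, find the best response to each opponent profile; mutual best responses are the pure NE.
Player A against L: payoffs 18, 13, 12 → best response R1.
Player A against C: payoffs 10, 18, 20 → best response R3.
Player A against R: payoffs 18, 17, 16 → best response R1.
Player B against R1: payoffs 8, 19, 18 → best response C.
Player B against R2: payoffs 16, 17, 19 → best response R.
Player B against R3: payoffs 2, 8, 20 → best response R.
No profile is a mutual best response for all players.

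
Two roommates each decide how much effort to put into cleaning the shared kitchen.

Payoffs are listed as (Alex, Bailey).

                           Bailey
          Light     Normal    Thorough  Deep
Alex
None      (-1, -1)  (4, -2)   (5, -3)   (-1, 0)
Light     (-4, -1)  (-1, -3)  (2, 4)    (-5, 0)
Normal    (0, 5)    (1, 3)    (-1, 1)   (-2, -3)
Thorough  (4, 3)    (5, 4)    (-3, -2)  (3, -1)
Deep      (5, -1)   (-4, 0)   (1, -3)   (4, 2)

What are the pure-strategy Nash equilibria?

Pure-strategy Nash equilibria: (Thorough, Normal); (Deep, Deep)

Alex against Light: payoffs -1, -4, 0, 4, 5 → best response Deep.
Alex against Normal: payoffs 4, -1, 1, 5, -4 → best response Thorough.
Alex against Thorough: payoffs 5, 2, -1, -3, 1 → best response None.
Alex against Deep: payoffs -1, -5, -2, 3, 4 → best response Deep.
Bailey against None: payoffs -1, -2, -3, 0 → best response Deep.
Bailey against Light: payoffs -1, -3, 4, 0 → best response Thorough.
Bailey against Normal: payoffs 5, 3, 1, -3 → best response Light.
Bailey against Thorough: payoffs 3, 4, -2, -1 → best response Normal.
Bailey against Deep: payoffs -1, 0, -3, 2 → best response Deep.
Mutual best responses: (Thorough, Normal); (Deep, Deep).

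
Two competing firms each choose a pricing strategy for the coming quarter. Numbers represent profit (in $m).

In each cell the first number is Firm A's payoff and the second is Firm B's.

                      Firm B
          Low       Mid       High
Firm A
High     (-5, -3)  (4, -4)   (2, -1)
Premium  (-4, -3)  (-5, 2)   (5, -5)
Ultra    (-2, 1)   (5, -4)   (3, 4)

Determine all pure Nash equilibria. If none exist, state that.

Firm A against Low: payoffs -5, -4, -2 → best response Ultra.
Firm A against Mid: payoffs 4, -5, 5 → best response Ultra.
Firm A against High: payoffs 2, 5, 3 → best response Premium.
Firm B against High: payoffs -3, -4, -1 → best response High.
Firm B against Premium: payoffs -3, 2, -5 → best response Mid.
Firm B against Ultra: payoffs 1, -4, 4 → best response High.
No profile is a mutual best response for all players.

No pure-strategy Nash equilibrium.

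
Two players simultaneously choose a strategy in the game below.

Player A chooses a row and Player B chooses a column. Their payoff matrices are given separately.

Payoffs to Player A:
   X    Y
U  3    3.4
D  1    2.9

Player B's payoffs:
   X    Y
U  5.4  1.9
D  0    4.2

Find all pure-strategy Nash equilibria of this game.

Pure NE: (U, X)

For each strategy profile, look for a profitable unilateral deviation.
(U, X): Player A gets 3, best alternative 1; Player B gets 5.4, best alternative 1.9. No profitable deviation — NE.
(U, Y): Player B can switch to X (1.9 → 5.4). Not NE.
(D, X): Player A can switch to U (1 → 3). Not NE.
(D, Y): Player A can switch to U (2.9 → 3.4). Not NE.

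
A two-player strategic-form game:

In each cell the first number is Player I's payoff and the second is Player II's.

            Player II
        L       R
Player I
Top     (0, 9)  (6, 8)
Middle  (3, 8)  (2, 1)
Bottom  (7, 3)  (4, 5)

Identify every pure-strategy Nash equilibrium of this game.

No pure-strategy Nash equilibrium.

(Top, L): Player I can switch to Middle (0 → 3). Not NE.
(Top, R): Player II can switch to L (8 → 9). Not NE.
(Middle, L): Player I can switch to Bottom (3 → 7). Not NE.
(Middle, R): Player I can switch to Top (2 → 6). Not NE.
(Bottom, L): Player II can switch to R (3 → 5). Not NE.
(Bottom, R): Player I can switch to Top (4 → 6). Not NE.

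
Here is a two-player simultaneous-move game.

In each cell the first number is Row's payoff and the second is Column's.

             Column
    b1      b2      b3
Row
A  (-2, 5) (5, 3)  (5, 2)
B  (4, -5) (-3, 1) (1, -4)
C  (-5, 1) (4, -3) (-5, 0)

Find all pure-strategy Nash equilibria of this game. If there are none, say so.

For each player, find the best response to each opponent profile; mutual best responses are the pure NE.
Row against b1: payoffs -2, 4, -5 → best response B.
Row against b2: payoffs 5, -3, 4 → best response A.
Row against b3: payoffs 5, 1, -5 → best response A.
Column against A: payoffs 5, 3, 2 → best response b1.
Column against B: payoffs -5, 1, -4 → best response b2.
Column against C: payoffs 1, -3, 0 → best response b1.
No profile is a mutual best response for all players.

No pure-strategy Nash equilibrium.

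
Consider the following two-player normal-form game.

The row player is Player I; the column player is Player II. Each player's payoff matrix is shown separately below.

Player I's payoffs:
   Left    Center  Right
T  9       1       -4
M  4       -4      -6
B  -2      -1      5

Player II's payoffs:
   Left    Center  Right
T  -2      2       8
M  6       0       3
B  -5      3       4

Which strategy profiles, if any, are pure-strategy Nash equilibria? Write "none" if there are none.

The unique pure-strategy Nash equilibrium is (B, Right).

Mark each player's best response to every combination of opponents' strategies; a profile where every player is best-responding is a pure Nash equilibrium.
Player I against Left: payoffs 9, 4, -2 → best response T.
Player I against Center: payoffs 1, -4, -1 → best response T.
Player I against Right: payoffs -4, -6, 5 → best response B.
Player II against T: payoffs -2, 2, 8 → best response Right.
Player II against M: payoffs 6, 0, 3 → best response Left.
Player II against B: payoffs -5, 3, 4 → best response Right.
Mutual best responses: (B, Right).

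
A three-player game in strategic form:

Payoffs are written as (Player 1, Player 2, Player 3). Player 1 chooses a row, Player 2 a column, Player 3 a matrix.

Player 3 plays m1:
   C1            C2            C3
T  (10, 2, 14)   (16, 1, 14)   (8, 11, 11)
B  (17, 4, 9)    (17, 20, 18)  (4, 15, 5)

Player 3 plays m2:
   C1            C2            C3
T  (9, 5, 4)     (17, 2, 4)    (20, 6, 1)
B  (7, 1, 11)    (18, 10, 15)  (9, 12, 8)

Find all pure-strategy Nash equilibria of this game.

(T, C1, m1): Player 1 can switch to B (10 → 17). Not NE.
(T, C1, m2): Player 2 can switch to C3 (5 → 6). Not NE.
(T, C2, m1): Player 1 can switch to B (16 → 17). Not NE.
(T, C2, m2): Player 1 can switch to B (17 → 18). Not NE.
(T, C3, m1): Player 1 gets 8, best alternative 4; Player 2 gets 11, best alternative 2; Player 3 gets 11, best alternative 1. No profitable deviation — NE.
(T, C3, m2): Player 3 can switch to m1 (1 → 11). Not NE.
(B, C1, m1): Player 2 can switch to C2 (4 → 20). Not NE.
(B, C1, m2): Player 1 can switch to T (7 → 9). Not NE.
(B, C2, m1): Player 1 gets 17, best alternative 16; Player 2 gets 20, best alternative 15; Player 3 gets 18, best alternative 15. No profitable deviation — NE.
(B, C2, m2): Player 2 can switch to C3 (10 → 12). Not NE.
(B, C3, m1): Player 1 can switch to T (4 → 8). Not NE.
(B, C3, m2): Player 1 can switch to T (9 → 20). Not NE.

Pure-strategy Nash equilibria: (T, C3, m1); (B, C2, m1)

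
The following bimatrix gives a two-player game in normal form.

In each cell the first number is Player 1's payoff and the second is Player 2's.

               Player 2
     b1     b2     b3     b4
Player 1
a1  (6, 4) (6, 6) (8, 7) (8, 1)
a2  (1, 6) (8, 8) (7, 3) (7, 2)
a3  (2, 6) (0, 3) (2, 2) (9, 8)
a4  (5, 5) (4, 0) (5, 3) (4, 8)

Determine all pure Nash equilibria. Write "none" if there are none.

(a1, b3) and (a2, b2) and (a3, b4)

Player 1 against b1: payoffs 6, 1, 2, 5 → best response a1.
Player 1 against b2: payoffs 6, 8, 0, 4 → best response a2.
Player 1 against b3: payoffs 8, 7, 2, 5 → best response a1.
Player 1 against b4: payoffs 8, 7, 9, 4 → best response a3.
Player 2 against a1: payoffs 4, 6, 7, 1 → best response b3.
Player 2 against a2: payoffs 6, 8, 3, 2 → best response b2.
Player 2 against a3: payoffs 6, 3, 2, 8 → best response b4.
Player 2 against a4: payoffs 5, 0, 3, 8 → best response b4.
Mutual best responses: (a1, b3); (a2, b2); (a3, b4).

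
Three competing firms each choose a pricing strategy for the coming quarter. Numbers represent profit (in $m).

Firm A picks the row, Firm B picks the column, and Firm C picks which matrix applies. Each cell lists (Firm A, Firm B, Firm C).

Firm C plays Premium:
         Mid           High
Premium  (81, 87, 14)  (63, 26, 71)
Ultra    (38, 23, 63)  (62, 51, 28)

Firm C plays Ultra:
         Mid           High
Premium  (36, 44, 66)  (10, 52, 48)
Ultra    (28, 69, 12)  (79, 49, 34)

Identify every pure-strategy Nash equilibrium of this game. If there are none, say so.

No pure-strategy Nash equilibrium.

Firm A against (Mid, Premium): payoffs 81, 38 → best response Premium.
Firm A against (Mid, Ultra): payoffs 36, 28 → best response Premium.
Firm A against (High, Premium): payoffs 63, 62 → best response Premium.
Firm A against (High, Ultra): payoffs 10, 79 → best response Ultra.
Firm B against (Premium, Premium): payoffs 87, 26 → best response Mid.
Firm B against (Premium, Ultra): payoffs 44, 52 → best response High.
Firm B against (Ultra, Premium): payoffs 23, 51 → best response High.
Firm B against (Ultra, Ultra): payoffs 69, 49 → best response Mid.
Firm C against (Premium, Mid): payoffs 14, 66 → best response Ultra.
Firm C against (Premium, High): payoffs 71, 48 → best response Premium.
Firm C against (Ultra, Mid): payoffs 63, 12 → best response Premium.
Firm C against (Ultra, High): payoffs 28, 34 → best response Ultra.
No profile is a mutual best response for all players.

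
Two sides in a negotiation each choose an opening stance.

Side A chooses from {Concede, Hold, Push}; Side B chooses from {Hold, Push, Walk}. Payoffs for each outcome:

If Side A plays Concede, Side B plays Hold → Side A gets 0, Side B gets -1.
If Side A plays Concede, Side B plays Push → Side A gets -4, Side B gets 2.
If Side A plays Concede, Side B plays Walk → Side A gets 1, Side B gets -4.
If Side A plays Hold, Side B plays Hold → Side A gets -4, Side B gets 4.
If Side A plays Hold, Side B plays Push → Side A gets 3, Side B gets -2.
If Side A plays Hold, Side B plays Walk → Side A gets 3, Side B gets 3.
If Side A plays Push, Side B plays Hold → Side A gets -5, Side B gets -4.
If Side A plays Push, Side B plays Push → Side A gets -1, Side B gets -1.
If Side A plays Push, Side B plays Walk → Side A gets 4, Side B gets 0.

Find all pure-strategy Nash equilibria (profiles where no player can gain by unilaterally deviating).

Side A against Hold: payoffs 0, -4, -5 → best response Concede.
Side A against Push: payoffs -4, 3, -1 → best response Hold.
Side A against Walk: payoffs 1, 3, 4 → best response Push.
Side B against Concede: payoffs -1, 2, -4 → best response Push.
Side B against Hold: payoffs 4, -2, 3 → best response Hold.
Side B against Push: payoffs -4, -1, 0 → best response Walk.
Mutual best responses: (Push, Walk).

The unique pure-strategy Nash equilibrium is (Push, Walk).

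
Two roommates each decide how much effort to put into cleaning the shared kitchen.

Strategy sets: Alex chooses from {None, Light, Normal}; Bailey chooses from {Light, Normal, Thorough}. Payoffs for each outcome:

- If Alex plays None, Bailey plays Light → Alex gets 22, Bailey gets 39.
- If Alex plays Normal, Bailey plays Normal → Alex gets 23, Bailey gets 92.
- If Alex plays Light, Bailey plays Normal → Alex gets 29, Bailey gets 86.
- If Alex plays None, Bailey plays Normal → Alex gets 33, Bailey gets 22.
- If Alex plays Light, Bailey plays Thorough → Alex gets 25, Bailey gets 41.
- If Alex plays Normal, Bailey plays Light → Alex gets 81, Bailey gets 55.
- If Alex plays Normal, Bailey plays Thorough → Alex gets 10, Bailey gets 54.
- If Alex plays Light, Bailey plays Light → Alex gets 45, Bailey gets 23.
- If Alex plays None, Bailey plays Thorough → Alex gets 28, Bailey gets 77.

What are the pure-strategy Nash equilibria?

Check each profile: it is a Nash equilibrium iff no player can strictly gain by switching unilaterally.
(None, Light): Alex can switch to Light (22 → 45). Not NE.
(None, Normal): Bailey can switch to Light (22 → 39). Not NE.
(None, Thorough): Alex gets 28, best alternative 25; Bailey gets 77, best alternative 39. No profitable deviation — NE.
(Light, Light): Alex can switch to Normal (45 → 81). Not NE.
(Light, Normal): Alex can switch to None (29 → 33). Not NE.
(Light, Thorough): Alex can switch to None (25 → 28). Not NE.
(Normal, Light): Bailey can switch to Normal (55 → 92). Not NE.
(Normal, Normal): Alex can switch to None (23 → 33). Not NE.
(Normal, Thorough): Alex can switch to None (10 → 28). Not NE.

Pure NE: (None, Thorough)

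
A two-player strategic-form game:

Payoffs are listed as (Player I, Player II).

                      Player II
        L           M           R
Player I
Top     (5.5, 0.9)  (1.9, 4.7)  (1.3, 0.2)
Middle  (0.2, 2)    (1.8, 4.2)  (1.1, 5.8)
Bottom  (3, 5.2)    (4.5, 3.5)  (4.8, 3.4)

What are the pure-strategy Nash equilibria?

There is no pure-strategy Nash equilibrium.

Player I against L: payoffs 5.5, 0.2, 3 → best response Top.
Player I against M: payoffs 1.9, 1.8, 4.5 → best response Bottom.
Player I against R: payoffs 1.3, 1.1, 4.8 → best response Bottom.
Player II against Top: payoffs 0.9, 4.7, 0.2 → best response M.
Player II against Middle: payoffs 2, 4.2, 5.8 → best response R.
Player II against Bottom: payoffs 5.2, 3.5, 3.4 → best response L.
No profile is a mutual best response for all players.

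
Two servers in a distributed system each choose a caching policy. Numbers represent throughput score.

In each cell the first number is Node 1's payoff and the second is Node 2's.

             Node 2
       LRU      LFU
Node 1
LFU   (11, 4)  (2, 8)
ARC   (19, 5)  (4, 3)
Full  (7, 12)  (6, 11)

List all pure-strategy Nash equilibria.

(LFU, LRU): Node 1 can switch to ARC (11 → 19). Not NE.
(LFU, LFU): Node 1 can switch to ARC (2 → 4). Not NE.
(ARC, LRU): Node 1 gets 19, best alternative 11; Node 2 gets 5, best alternative 3. No profitable deviation — NE.
(ARC, LFU): Node 1 can switch to Full (4 → 6). Not NE.
(Full, LRU): Node 1 can switch to LFU (7 → 11). Not NE.
(Full, LFU): Node 2 can switch to LRU (11 → 12). Not NE.

Pure NE: (ARC, LRU)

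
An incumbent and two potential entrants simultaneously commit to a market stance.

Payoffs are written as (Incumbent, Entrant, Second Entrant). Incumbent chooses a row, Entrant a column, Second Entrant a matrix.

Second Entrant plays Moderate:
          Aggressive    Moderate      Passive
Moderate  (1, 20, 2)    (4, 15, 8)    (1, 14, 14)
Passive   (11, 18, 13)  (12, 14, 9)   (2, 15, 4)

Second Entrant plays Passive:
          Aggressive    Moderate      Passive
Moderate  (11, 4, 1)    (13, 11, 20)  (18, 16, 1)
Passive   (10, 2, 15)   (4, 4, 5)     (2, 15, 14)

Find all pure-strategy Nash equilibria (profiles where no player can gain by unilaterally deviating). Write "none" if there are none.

(Moderate, Aggressive, Moderate): Incumbent can switch to Passive (1 → 11). Not NE.
(Moderate, Aggressive, Passive): Entrant can switch to Moderate (4 → 11). Not NE.
(Moderate, Moderate, Moderate): Incumbent can switch to Passive (4 → 12). Not NE.
(Moderate, Moderate, Passive): Entrant can switch to Passive (11 → 16). Not NE.
(Moderate, Passive, Moderate): Incumbent can switch to Passive (1 → 2). Not NE.
(Moderate, Passive, Passive): Second Entrant can switch to Moderate (1 → 14). Not NE.
(Passive, Aggressive, Moderate): Second Entrant can switch to Passive (13 → 15). Not NE.
(Passive, Aggressive, Passive): Incumbent can switch to Moderate (10 → 11). Not NE.
(Passive, Moderate, Moderate): Entrant can switch to Aggressive (14 → 18). Not NE.
(Passive, Moderate, Passive): Incumbent can switch to Moderate (4 → 13). Not NE.
(The remaining 2 profiles each have a profitable deviation by the same check.)

This game has no pure Nash equilibrium.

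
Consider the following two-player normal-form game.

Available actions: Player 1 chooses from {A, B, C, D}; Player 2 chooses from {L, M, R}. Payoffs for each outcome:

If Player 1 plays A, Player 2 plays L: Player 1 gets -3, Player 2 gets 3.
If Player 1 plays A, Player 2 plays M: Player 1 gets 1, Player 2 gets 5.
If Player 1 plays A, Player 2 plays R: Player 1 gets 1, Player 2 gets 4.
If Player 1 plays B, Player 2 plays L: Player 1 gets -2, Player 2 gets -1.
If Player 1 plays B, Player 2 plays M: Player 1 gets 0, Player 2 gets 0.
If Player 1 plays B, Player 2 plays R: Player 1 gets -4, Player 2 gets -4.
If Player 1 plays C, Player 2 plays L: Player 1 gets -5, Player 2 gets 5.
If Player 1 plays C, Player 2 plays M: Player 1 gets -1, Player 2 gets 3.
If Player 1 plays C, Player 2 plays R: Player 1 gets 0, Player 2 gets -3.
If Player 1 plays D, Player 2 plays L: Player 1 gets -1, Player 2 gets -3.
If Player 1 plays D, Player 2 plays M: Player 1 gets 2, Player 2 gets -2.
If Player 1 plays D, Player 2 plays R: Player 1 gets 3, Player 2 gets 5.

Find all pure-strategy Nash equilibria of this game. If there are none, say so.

Pure NE: (D, R)

For each player, find the best response to each opponent profile; mutual best responses are the pure NE.
Player 1 against L: payoffs -3, -2, -5, -1 → best response D.
Player 1 against M: payoffs 1, 0, -1, 2 → best response D.
Player 1 against R: payoffs 1, -4, 0, 3 → best response D.
Player 2 against A: payoffs 3, 5, 4 → best response M.
Player 2 against B: payoffs -1, 0, -4 → best response M.
Player 2 against C: payoffs 5, 3, -3 → best response L.
Player 2 against D: payoffs -3, -2, 5 → best response R.
Mutual best responses: (D, R).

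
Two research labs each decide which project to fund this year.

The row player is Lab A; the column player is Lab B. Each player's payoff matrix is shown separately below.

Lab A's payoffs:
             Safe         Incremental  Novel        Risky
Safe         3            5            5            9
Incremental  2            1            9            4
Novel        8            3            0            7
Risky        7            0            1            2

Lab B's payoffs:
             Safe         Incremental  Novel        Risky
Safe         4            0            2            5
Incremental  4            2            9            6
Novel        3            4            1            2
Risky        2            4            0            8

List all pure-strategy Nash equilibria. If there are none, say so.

(Safe, Safe): Lab A can switch to Novel (3 → 8). Not NE.
(Safe, Incremental): Lab B can switch to Safe (0 → 4). Not NE.
(Safe, Novel): Lab A can switch to Incremental (5 → 9). Not NE.
(Safe, Risky): Lab A gets 9, best alternative 7; Lab B gets 5, best alternative 4. No profitable deviation — NE.
(Incremental, Safe): Lab A can switch to Safe (2 → 3). Not NE.
(Incremental, Incremental): Lab A can switch to Safe (1 → 5). Not NE.
(Incremental, Novel): Lab A gets 9, best alternative 5; Lab B gets 9, best alternative 6. No profitable deviation — NE.
(Incremental, Risky): Lab A can switch to Safe (4 → 9). Not NE.
(The remaining 8 profiles each have a profitable deviation by the same check.)

Pure-strategy Nash equilibria: (Safe, Risky) and (Incremental, Novel)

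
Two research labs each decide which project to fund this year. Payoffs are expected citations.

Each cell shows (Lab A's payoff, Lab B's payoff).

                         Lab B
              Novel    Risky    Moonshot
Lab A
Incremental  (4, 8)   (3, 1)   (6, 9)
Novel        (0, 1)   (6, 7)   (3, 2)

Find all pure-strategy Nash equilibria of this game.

The pure Nash equilibria are (Incremental, Moonshot); (Novel, Risky).

Mark each player's best response to every combination of opponents' strategies; a profile where every player is best-responding is a pure Nash equilibrium.
Lab A against Novel: payoffs 4, 0 → best response Incremental.
Lab A against Risky: payoffs 3, 6 → best response Novel.
Lab A against Moonshot: payoffs 6, 3 → best response Incremental.
Lab B against Incremental: payoffs 8, 1, 9 → best response Moonshot.
Lab B against Novel: payoffs 1, 7, 2 → best response Risky.
Mutual best responses: (Incremental, Moonshot); (Novel, Risky).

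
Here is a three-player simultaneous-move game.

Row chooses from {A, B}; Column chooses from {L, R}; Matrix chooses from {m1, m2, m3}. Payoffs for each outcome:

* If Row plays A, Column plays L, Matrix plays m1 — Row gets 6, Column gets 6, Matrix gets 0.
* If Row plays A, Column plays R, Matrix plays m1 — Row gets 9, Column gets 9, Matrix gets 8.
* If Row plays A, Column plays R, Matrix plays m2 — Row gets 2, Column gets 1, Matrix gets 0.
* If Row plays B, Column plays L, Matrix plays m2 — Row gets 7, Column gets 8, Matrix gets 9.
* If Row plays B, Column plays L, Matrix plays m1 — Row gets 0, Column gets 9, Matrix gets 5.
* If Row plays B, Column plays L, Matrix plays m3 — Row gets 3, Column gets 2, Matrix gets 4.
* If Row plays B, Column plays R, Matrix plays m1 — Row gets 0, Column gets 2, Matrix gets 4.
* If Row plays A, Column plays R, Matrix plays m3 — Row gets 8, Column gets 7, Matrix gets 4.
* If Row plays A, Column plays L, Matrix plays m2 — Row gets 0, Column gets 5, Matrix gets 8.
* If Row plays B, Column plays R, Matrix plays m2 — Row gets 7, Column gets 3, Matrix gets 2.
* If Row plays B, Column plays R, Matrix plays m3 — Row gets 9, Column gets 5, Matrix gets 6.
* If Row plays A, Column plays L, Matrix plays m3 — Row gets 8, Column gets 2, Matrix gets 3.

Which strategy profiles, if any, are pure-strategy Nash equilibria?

Row against (L, m1): payoffs 6, 0 → best response A.
Row against (L, m2): payoffs 0, 7 → best response B.
Row against (L, m3): payoffs 8, 3 → best response A.
Row against (R, m1): payoffs 9, 0 → best response A.
Row against (R, m2): payoffs 2, 7 → best response B.
Row against (R, m3): payoffs 8, 9 → best response B.
Column against (A, m1): payoffs 6, 9 → best response R.
Column against (A, m2): payoffs 5, 1 → best response L.
Column against (A, m3): payoffs 2, 7 → best response R.
Column against (B, m1): payoffs 9, 2 → best response L.
Column against (B, m2): payoffs 8, 3 → best response L.
Column against (B, m3): payoffs 2, 5 → best response R.
Matrix against (A, L): payoffs 0, 8, 3 → best response m2.
Matrix against (A, R): payoffs 8, 0, 4 → best response m1.
Matrix against (B, L): payoffs 5, 9, 4 → best response m2.
Matrix against (B, R): payoffs 4, 2, 6 → best response m3.
Mutual best responses: (A, R, m1); (B, L, m2); (B, R, m3).

The pure Nash equilibria are (A, R, m1); (B, L, m2); (B, R, m3).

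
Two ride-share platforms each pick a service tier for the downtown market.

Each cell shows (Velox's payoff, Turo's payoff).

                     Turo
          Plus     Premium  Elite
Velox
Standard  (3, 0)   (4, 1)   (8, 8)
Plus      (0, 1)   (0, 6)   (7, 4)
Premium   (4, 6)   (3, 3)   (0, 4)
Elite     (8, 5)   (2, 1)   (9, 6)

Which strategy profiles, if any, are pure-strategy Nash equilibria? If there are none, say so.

Velox against Plus: payoffs 3, 0, 4, 8 → best response Elite.
Velox against Premium: payoffs 4, 0, 3, 2 → best response Standard.
Velox against Elite: payoffs 8, 7, 0, 9 → best response Elite.
Turo against Standard: payoffs 0, 1, 8 → best response Elite.
Turo against Plus: payoffs 1, 6, 4 → best response Premium.
Turo against Premium: payoffs 6, 3, 4 → best response Plus.
Turo against Elite: payoffs 5, 1, 6 → best response Elite.
Mutual best responses: (Elite, Elite).

(Elite, Elite)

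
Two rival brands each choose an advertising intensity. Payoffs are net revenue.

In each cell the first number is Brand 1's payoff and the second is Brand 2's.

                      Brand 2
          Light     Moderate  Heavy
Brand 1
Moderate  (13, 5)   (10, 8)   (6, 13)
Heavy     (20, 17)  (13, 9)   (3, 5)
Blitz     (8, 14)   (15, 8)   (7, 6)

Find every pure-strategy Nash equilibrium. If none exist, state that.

Brand 1 against Light: payoffs 13, 20, 8 → best response Heavy.
Brand 1 against Moderate: payoffs 10, 13, 15 → best response Blitz.
Brand 1 against Heavy: payoffs 6, 3, 7 → best response Blitz.
Brand 2 against Moderate: payoffs 5, 8, 13 → best response Heavy.
Brand 2 against Heavy: payoffs 17, 9, 5 → best response Light.
Brand 2 against Blitz: payoffs 14, 8, 6 → best response Light.
Mutual best responses: (Heavy, Light).

(Heavy, Light)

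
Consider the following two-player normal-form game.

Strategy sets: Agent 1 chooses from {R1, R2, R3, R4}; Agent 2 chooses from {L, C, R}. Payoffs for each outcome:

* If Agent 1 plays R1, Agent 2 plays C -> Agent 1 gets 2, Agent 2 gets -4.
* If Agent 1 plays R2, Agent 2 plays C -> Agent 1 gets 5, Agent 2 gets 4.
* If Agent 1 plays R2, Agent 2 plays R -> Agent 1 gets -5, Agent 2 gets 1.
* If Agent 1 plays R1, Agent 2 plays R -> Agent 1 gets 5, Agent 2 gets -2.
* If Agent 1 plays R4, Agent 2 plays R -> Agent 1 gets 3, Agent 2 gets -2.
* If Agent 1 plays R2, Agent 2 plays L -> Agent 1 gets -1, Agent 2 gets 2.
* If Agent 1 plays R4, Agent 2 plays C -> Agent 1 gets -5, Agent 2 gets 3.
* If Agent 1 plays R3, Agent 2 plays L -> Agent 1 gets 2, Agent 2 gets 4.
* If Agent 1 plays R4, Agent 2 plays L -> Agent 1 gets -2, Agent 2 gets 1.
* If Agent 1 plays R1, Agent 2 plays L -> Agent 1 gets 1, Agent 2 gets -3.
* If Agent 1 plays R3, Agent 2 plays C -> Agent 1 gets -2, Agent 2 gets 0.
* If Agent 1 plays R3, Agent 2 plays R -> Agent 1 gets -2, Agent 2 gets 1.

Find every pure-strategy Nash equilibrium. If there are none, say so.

Agent 1 against L: payoffs 1, -1, 2, -2 → best response R3.
Agent 1 against C: payoffs 2, 5, -2, -5 → best response R2.
Agent 1 against R: payoffs 5, -5, -2, 3 → best response R1.
Agent 2 against R1: payoffs -3, -4, -2 → best response R.
Agent 2 against R2: payoffs 2, 4, 1 → best response C.
Agent 2 against R3: payoffs 4, 0, 1 → best response L.
Agent 2 against R4: payoffs 1, 3, -2 → best response C.
Mutual best responses: (R1, R); (R2, C); (R3, L).

Pure-strategy Nash equilibria: (R1, R); (R2, C); (R3, L)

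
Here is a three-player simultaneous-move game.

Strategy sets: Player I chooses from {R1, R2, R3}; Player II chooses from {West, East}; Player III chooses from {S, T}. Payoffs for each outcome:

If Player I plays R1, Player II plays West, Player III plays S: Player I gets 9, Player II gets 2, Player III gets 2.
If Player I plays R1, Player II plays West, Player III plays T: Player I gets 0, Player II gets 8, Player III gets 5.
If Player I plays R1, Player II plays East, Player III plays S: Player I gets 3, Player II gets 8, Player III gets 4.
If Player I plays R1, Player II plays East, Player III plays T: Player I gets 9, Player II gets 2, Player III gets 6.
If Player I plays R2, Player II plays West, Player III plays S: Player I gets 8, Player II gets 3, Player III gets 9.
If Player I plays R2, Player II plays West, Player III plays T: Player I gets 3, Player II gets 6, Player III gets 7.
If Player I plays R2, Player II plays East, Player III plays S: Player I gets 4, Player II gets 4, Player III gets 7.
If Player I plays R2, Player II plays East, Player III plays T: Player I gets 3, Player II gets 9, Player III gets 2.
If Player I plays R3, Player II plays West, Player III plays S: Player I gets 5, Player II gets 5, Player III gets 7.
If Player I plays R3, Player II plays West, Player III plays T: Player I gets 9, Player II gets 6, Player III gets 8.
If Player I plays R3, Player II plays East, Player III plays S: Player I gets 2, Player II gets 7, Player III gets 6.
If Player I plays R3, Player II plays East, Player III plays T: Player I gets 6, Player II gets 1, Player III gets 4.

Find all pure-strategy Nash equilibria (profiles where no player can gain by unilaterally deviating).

Check each profile: it is a Nash equilibrium iff no player can strictly gain by switching unilaterally.
(R1, West, S): Player II can switch to East (2 → 8). Not NE.
(R1, West, T): Player I can switch to R2 (0 → 3). Not NE.
(R1, East, S): Player I can switch to R2 (3 → 4). Not NE.
(R1, East, T): Player II can switch to West (2 → 8). Not NE.
(R2, West, S): Player I can switch to R1 (8 → 9). Not NE.
(R2, West, T): Player I can switch to R3 (3 → 9). Not NE.
(R2, East, S): Player I gets 4, best alternative 3; Player II gets 4, best alternative 3; Player III gets 7, best alternative 2. No profitable deviation — NE.
(R2, East, T): Player I can switch to R1 (3 → 9). Not NE.
(R3, West, S): Player I can switch to R1 (5 → 9). Not NE.
(R3, West, T): Player I gets 9, best alternative 3; Player II gets 6, best alternative 1; Player III gets 8, best alternative 7. No profitable deviation — NE.
(R3, East, S): Player I can switch to R1 (2 → 3). Not NE.
(R3, East, T): Player I can switch to R1 (6 → 9). Not NE.

The pure Nash equilibria are (R2, East, S), (R3, West, T).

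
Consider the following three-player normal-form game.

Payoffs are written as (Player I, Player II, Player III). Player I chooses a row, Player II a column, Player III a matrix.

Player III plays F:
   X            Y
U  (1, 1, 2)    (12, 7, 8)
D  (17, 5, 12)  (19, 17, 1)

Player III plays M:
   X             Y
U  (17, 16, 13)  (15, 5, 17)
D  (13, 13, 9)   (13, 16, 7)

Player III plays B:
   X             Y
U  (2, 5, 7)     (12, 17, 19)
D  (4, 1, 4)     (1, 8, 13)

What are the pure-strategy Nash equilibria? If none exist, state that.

(U, X, F): Player I can switch to D (1 → 17). Not NE.
(U, X, M): Player I gets 17, best alternative 13; Player II gets 16, best alternative 5; Player III gets 13, best alternative 7. No profitable deviation — NE.
(U, X, B): Player I can switch to D (2 → 4). Not NE.
(U, Y, F): Player I can switch to D (12 → 19). Not NE.
(U, Y, M): Player II can switch to X (5 → 16). Not NE.
(U, Y, B): Player I gets 12, best alternative 1; Player II gets 17, best alternative 5; Player III gets 19, best alternative 17. No profitable deviation — NE.
(D, X, F): Player II can switch to Y (5 → 17). Not NE.
(D, X, M): Player I can switch to U (13 → 17). Not NE.
(D, X, B): Player II can switch to Y (1 → 8). Not NE.
(D, Y, F): Player III can switch to M (1 → 7). Not NE.
(D, Y, M): Player I can switch to U (13 → 15). Not NE.
(D, Y, B): Player I can switch to U (1 → 12). Not NE.

(U, X, M), (U, Y, B)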